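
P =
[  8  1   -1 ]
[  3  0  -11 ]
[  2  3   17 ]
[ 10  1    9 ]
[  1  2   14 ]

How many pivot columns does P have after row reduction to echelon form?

Row reduce to echelon form.
R2 ← R2 − (3/8)·R1: [0, -3/8, -85/8]
R3 ← R3 − (1/4)·R1: [0, 11/4, 69/4]
R4 ← R4 − (5/4)·R1: [0, -1/4, 41/4]
R5 ← R5 − (1/8)·R1: [0, 15/8, 113/8]
R3 ← R3 + (22/3)·R2: [0, 0, -182/3]
R4 ← R4 − (2/3)·R2: [0, 0, 52/3]
R5 ← R5 + (5)·R2: [0, 0, -39]
R4 ← R4 + (2/7)·R3: [0, 0, 0]
R5 ← R5 − (9/14)·R3: [0, 0, 0]
Echelon form has 3 nonzero rows, so rank(P) = 3.
Each nonzero row contributes one pivot column: 3 pivot columns.

3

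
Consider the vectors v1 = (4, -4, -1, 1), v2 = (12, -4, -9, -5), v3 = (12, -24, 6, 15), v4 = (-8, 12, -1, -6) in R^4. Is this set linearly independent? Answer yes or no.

no

Form the matrix with these vectors as rows and row reduce.
R2 ← R2 − (3)·R1: [0, 8, -6, -8]
R3 ← R3 − (3)·R1: [0, -12, 9, 12]
R4 ← R4 + (2)·R1: [0, 4, -3, -4]
R3 ← R3 + (3/2)·R2: [0, 0, 0, 0]
R4 ← R4 − (1/2)·R2: [0, 0, 0, 0]
2 nonzero rows, so the 4 vectors span a space of dimension 2.
Since 2 < 4, the vectors are linearly dependent.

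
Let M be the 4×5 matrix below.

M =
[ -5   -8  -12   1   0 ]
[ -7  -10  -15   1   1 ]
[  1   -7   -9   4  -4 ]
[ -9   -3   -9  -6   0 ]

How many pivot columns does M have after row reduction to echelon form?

3

Row reduce to echelon form.
R2 ← R2 − (7/5)·R1: [0, 6/5, 9/5, -2/5, 1]
R3 ← R3 + (1/5)·R1: [0, -43/5, -57/5, 21/5, -4]
R4 ← R4 − (9/5)·R1: [0, 57/5, 63/5, -39/5, 0]
R3 ← R3 + (43/6)·R2: [0, 0, 3/2, 4/3, 19/6]
R4 ← R4 − (19/2)·R2: [0, 0, -9/2, -4, -19/2]
R4 ← R4 + (3)·R3: [0, 0, 0, 0, 0]
Echelon form has 3 nonzero rows, so rank(M) = 3.
Each nonzero row contributes one pivot column: 3 pivot columns.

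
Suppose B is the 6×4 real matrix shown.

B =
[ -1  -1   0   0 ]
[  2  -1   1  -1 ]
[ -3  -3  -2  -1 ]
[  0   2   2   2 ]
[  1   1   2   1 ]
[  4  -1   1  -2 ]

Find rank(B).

3

Row reduce to echelon form.
R2 ← R2 + (2)·R1: [0, -3, 1, -1]
R3 ← R3 − (3)·R1: [0, 0, -2, -1]
R5 ← R5 + R1: [0, 0, 2, 1]
R6 ← R6 + (4)·R1: [0, -5, 1, -2]
R4 ← R4 + (2/3)·R2: [0, 0, 8/3, 4/3]
R6 ← R6 − (5/3)·R2: [0, 0, -2/3, -1/3]
R4 ← R4 + (4/3)·R3: [0, 0, 0, 0]
R5 ← R5 + R3: [0, 0, 0, 0]
R6 ← R6 − (1/3)·R3: [0, 0, 0, 0]
Echelon form has 3 nonzero rows, so rank(B) = 3.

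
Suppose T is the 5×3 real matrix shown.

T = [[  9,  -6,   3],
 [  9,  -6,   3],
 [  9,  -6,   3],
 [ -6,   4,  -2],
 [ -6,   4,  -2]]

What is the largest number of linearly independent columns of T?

1

Row reduce to echelon form.
R2 ← R2 − R1: [0, 0, 0]
R3 ← R3 − R1: [0, 0, 0]
R4 ← R4 + (2/3)·R1: [0, 0, 0]
R5 ← R5 + (2/3)·R1: [0, 0, 0]
Echelon form has 1 nonzero row, so rank(T) = 1.
The rank gives the maximum number of linearly independent columns: 1.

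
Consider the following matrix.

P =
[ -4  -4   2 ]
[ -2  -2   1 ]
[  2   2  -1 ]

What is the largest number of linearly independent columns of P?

Row reduce to echelon form.
R2 ← R2 − (1/2)·R1: [0, 0, 0]
R3 ← R3 + (1/2)·R1: [0, 0, 0]
Echelon form has 1 nonzero row, so rank(P) = 1.
The rank gives the maximum number of linearly independent columns: 1.

1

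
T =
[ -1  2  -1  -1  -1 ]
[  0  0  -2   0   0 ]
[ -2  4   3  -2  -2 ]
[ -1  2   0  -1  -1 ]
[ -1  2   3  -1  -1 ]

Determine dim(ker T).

Row reduce to echelon form.
R3 ← R3 − (2)·R1: [0, 0, 5, 0, 0]
R4 ← R4 − R1: [0, 0, 1, 0, 0]
R5 ← R5 − R1: [0, 0, 4, 0, 0]
R3 ← R3 + (5/2)·R2: [0, 0, 0, 0, 0]
R4 ← R4 + (1/2)·R2: [0, 0, 0, 0, 0]
R5 ← R5 + (2)·R2: [0, 0, 0, 0, 0]
2 nonzero rows, so rank(T) = 2.
T has 5 columns; by rank–nullity, nullity = 5 − 2 = 3.

3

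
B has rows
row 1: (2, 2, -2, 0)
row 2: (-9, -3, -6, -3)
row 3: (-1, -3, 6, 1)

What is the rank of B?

Row reduce to echelon form.
R2 ← R2 + (9/2)·R1: [0, 6, -15, -3]
R3 ← R3 + (1/2)·R1: [0, -2, 5, 1]
R3 ← R3 + (1/3)·R2: [0, 0, 0, 0]
Echelon form has 2 nonzero rows, so rank(B) = 2.

2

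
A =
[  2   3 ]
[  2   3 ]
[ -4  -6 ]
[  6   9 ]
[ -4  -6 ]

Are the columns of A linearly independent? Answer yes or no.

no

Row reduce A to echelon form.
R2 ← R2 − R1: [0, 0]
R3 ← R3 + (2)·R1: [0, 0]
R4 ← R4 − (3)·R1: [0, 0]
R5 ← R5 + (2)·R1: [0, 0]
1 pivot among 2 columns.
Only 1 < 2 pivot columns, so the columns are linearly dependent.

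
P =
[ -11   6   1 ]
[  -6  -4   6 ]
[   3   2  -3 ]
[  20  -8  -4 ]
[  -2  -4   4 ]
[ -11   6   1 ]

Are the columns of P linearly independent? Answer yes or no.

Row reduce P to echelon form.
R2 ← R2 − (6/11)·R1: [0, -80/11, 60/11]
R3 ← R3 + (3/11)·R1: [0, 40/11, -30/11]
R4 ← R4 + (20/11)·R1: [0, 32/11, -24/11]
R5 ← R5 − (2/11)·R1: [0, -56/11, 42/11]
R6 ← R6 − R1: [0, 0, 0]
R3 ← R3 + (1/2)·R2: [0, 0, 0]
R4 ← R4 + (2/5)·R2: [0, 0, 0]
R5 ← R5 − (7/10)·R2: [0, 0, 0]
2 pivots among 3 columns.
Only 2 < 3 pivot columns, so the columns are linearly dependent.

no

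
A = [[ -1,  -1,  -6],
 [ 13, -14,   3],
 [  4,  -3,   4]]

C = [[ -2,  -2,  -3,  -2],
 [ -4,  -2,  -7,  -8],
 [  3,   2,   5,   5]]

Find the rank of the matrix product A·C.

First compute AC:
[[-12,  -8, -20, -20],
 [ 39,   8,  74, 101],
 [ 16,   6,  29,  36]]
Now row reduce the product.
R2 ← R2 + (13/4)·R1: [0, -18, 9, 36]
R3 ← R3 + (4/3)·R1: [0, -14/3, 7/3, 28/3]
R3 ← R3 − (7/27)·R2: [0, 0, 0, 0]
2 nonzero rows, so rank(AC) = 2.

2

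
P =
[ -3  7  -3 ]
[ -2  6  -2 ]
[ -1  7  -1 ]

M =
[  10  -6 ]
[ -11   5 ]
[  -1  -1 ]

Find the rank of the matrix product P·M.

First compute PM:
[[-104,  56],
 [-84,  44],
 [-86,  42]]
Now row reduce the product.
R2 ← R2 − (21/26)·R1: [0, -16/13]
R3 ← R3 − (43/52)·R1: [0, -56/13]
R3 ← R3 − (7/2)·R2: [0, 0]
2 nonzero rows, so rank(PM) = 2.

2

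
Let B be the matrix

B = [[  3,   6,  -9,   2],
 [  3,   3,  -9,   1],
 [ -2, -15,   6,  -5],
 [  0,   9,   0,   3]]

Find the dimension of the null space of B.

Row reduce to echelon form.
R2 ← R2 − R1: [0, -3, 0, -1]
R3 ← R3 + (2/3)·R1: [0, -11, 0, -11/3]
R3 ← R3 − (11/3)·R2: [0, 0, 0, 0]
R4 ← R4 + (3)·R2: [0, 0, 0, 0]
2 nonzero rows, so rank(B) = 2.
B has 4 columns; by rank–nullity, nullity = 4 − 2 = 2.

2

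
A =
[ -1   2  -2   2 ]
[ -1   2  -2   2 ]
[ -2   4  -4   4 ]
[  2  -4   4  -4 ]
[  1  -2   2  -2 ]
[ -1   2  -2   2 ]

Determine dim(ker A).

3

Row reduce to echelon form.
R2 ← R2 − R1: [0, 0, 0, 0]
R3 ← R3 − (2)·R1: [0, 0, 0, 0]
R4 ← R4 + (2)·R1: [0, 0, 0, 0]
R5 ← R5 + R1: [0, 0, 0, 0]
R6 ← R6 − R1: [0, 0, 0, 0]
1 nonzero row, so rank(A) = 1.
A has 4 columns; by rank–nullity, nullity = 4 − 1 = 3.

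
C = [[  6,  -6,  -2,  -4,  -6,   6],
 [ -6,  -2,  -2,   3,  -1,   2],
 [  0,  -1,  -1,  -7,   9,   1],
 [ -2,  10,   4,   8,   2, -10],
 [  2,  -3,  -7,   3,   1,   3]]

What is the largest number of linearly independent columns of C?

5

Row reduce to echelon form.
R2 ← R2 + R1: [0, -8, -4, -1, -7, 8]
R4 ← R4 + (1/3)·R1: [0, 8, 10/3, 20/3, 0, -8]
R5 ← R5 − (1/3)·R1: [0, -1, -19/3, 13/3, 3, 1]
R3 ← R3 − (1/8)·R2: [0, 0, -1/2, -55/8, 79/8, 0]
R4 ← R4 + R2: [0, 0, -2/3, 17/3, -7, 0]
R5 ← R5 − (1/8)·R2: [0, 0, -35/6, 107/24, 31/8, 0]
R4 ← R4 − (4/3)·R3: [0, 0, 0, 89/6, -121/6, 0]
R5 ← R5 − (35/3)·R3: [0, 0, 0, 254/3, -334/3, 0]
R5 ← R5 − (508/89)·R4: [0, 0, 0, 0, 336/89, 0]
Echelon form has 5 nonzero rows, so rank(C) = 5.
The rank gives the maximum number of linearly independent columns: 5.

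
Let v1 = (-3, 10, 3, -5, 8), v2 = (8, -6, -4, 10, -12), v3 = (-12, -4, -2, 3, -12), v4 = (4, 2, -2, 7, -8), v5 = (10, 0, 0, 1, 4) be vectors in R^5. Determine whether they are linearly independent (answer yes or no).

Form the matrix with these vectors as rows and row reduce.
R2 ← R2 + (8/3)·R1: [0, 62/3, 4, -10/3, 28/3]
R3 ← R3 − (4)·R1: [0, -44, -14, 23, -44]
R4 ← R4 + (4/3)·R1: [0, 46/3, 2, 1/3, 8/3]
R5 ← R5 + (10/3)·R1: [0, 100/3, 10, -47/3, 92/3]
R3 ← R3 + (66/31)·R2: [0, 0, -170/31, 493/31, -748/31]
R4 ← R4 − (23/31)·R2: [0, 0, -30/31, 87/31, -132/31]
R5 ← R5 − (50/31)·R2: [0, 0, 110/31, -319/31, 484/31]
R4 ← R4 − (3/17)·R3: [0, 0, 0, 0, 0]
R5 ← R5 + (11/17)·R3: [0, 0, 0, 0, 0]
3 nonzero rows, so the 5 vectors span a space of dimension 3.
Since 3 < 5, the vectors are linearly dependent.

no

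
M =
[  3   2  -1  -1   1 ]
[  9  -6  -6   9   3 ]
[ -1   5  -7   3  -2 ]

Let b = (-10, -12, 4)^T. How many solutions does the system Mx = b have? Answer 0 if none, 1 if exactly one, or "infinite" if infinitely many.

Row reduce the augmented matrix [M | b].
R2 ← R2 − (3)·R1: [0, -12, -3, 12, 0, 18]
R3 ← R3 + (1/3)·R1: [0, 17/3, -22/3, 8/3, -5/3, 2/3]
R3 ← R3 + (17/36)·R2: [0, 0, -35/4, 25/3, -5/3, 55/6]
The echelon form has 3 nonzero rows, and every pivot lies in the first 5 columns, so rank(M) = rank([M|b]) = 3.
The system is consistent.
rank = 3 < 5 unknowns, so there are infinitely many solutions.

infinite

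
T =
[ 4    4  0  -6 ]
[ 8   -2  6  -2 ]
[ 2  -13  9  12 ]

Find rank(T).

2

Row reduce to echelon form.
R2 ← R2 − (2)·R1: [0, -10, 6, 10]
R3 ← R3 − (1/2)·R1: [0, -15, 9, 15]
R3 ← R3 − (3/2)·R2: [0, 0, 0, 0]
Echelon form has 2 nonzero rows, so rank(T) = 2.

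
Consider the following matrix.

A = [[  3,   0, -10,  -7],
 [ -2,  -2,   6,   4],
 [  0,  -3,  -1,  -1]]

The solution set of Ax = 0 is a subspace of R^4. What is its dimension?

2

Row reduce to echelon form.
R2 ← R2 + (2/3)·R1: [0, -2, -2/3, -2/3]
R3 ← R3 − (3/2)·R2: [0, 0, 0, 0]
2 nonzero rows, so rank(A) = 2.
A has 4 columns; by rank–nullity, nullity = 4 − 2 = 2.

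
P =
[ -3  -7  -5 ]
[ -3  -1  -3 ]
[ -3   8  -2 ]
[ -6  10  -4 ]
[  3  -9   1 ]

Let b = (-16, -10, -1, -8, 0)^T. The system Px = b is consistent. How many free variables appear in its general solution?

Row reduce the augmented matrix [P | b].
R2 ← R2 − R1: [0, 6, 2, 6]
R3 ← R3 − R1: [0, 15, 3, 15]
R4 ← R4 − (2)·R1: [0, 24, 6, 24]
R5 ← R5 + R1: [0, -16, -4, -16]
R3 ← R3 − (5/2)·R2: [0, 0, -2, 0]
R4 ← R4 − (4)·R2: [0, 0, -2, 0]
R5 ← R5 + (8/3)·R2: [0, 0, 4/3, 0]
R4 ← R4 − R3: [0, 0, 0, 0]
R5 ← R5 + (2/3)·R3: [0, 0, 0, 0]
The echelon form has 3 nonzero rows, and every pivot lies in the first 3 columns, so rank(P) = rank([P|b]) = 3.
The system is consistent.
Free variables = (unknowns) − (rank) = 3 − 3 = 0.

0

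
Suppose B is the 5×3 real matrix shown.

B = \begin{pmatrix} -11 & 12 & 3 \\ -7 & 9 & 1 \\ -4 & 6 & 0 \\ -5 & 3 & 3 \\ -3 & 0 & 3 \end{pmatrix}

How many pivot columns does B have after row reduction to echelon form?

Row reduce to echelon form.
R2 ← R2 − (7/11)·R1: [0, 15/11, -10/11]
R3 ← R3 − (4/11)·R1: [0, 18/11, -12/11]
R4 ← R4 − (5/11)·R1: [0, -27/11, 18/11]
R5 ← R5 − (3/11)·R1: [0, -36/11, 24/11]
R3 ← R3 − (6/5)·R2: [0, 0, 0]
R4 ← R4 + (9/5)·R2: [0, 0, 0]
R5 ← R5 + (12/5)·R2: [0, 0, 0]
Echelon form has 2 nonzero rows, so rank(B) = 2.
Each nonzero row contributes one pivot column: 2 pivot columns.

2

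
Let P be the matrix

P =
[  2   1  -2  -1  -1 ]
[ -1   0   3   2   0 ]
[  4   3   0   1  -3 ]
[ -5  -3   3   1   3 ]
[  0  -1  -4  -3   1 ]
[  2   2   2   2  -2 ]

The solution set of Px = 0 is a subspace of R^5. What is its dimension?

Row reduce to echelon form.
R2 ← R2 + (1/2)·R1: [0, 1/2, 2, 3/2, -1/2]
R3 ← R3 − (2)·R1: [0, 1, 4, 3, -1]
R4 ← R4 + (5/2)·R1: [0, -1/2, -2, -3/2, 1/2]
R6 ← R6 − R1: [0, 1, 4, 3, -1]
R3 ← R3 − (2)·R2: [0, 0, 0, 0, 0]
R4 ← R4 + R2: [0, 0, 0, 0, 0]
R5 ← R5 + (2)·R2: [0, 0, 0, 0, 0]
R6 ← R6 − (2)·R2: [0, 0, 0, 0, 0]
2 nonzero rows, so rank(P) = 2.
P has 5 columns; by rank–nullity, nullity = 5 − 2 = 3.

3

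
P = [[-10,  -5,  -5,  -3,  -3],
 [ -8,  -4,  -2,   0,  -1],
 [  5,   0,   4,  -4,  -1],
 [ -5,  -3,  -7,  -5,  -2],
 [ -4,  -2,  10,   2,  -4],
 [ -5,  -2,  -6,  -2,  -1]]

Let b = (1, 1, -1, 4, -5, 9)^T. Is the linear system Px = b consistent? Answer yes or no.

Row reduce the augmented matrix [P | b].
R2 ← R2 − (4/5)·R1: [0, 0, 2, 12/5, 7/5, 1/5]
R3 ← R3 + (1/2)·R1: [0, -5/2, 3/2, -11/2, -5/2, -1/2]
R4 ← R4 − (1/2)·R1: [0, -1/2, -9/2, -7/2, -1/2, 7/2]
R5 ← R5 − (2/5)·R1: [0, 0, 12, 16/5, -14/5, -27/5]
R6 ← R6 − (1/2)·R1: [0, 1/2, -7/2, -1/2, 1/2, 17/2]
Swap R2 ↔ R3
R4 ← R4 − (1/5)·R2: [0, 0, -24/5, -12/5, 0, 18/5]
R6 ← R6 + (1/5)·R2: [0, 0, -16/5, -8/5, 0, 42/5]
R4 ← R4 + (12/5)·R3: [0, 0, 0, 84/25, 84/25, 102/25]
R5 ← R5 − (6)·R3: [0, 0, 0, -56/5, -56/5, -33/5]
R6 ← R6 + (8/5)·R3: [0, 0, 0, 56/25, 56/25, 218/25]
R5 ← R5 + (10/3)·R4: [0, 0, 0, 0, 0, 7]
R6 ← R6 − (2/3)·R4: [0, 0, 0, 0, 0, 6]
R6 ← R6 − (6/7)·R5: [0, 0, 0, 0, 0, 0]
The echelon form has 5 nonzero rows; the last pivot sits in the augmented column, so rank(P) = 4 but rank([P|b]) = 5.
Since the ranks differ, the system is inconsistent.

no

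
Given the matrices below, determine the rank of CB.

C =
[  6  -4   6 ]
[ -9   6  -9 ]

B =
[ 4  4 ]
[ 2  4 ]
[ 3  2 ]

First compute CB:
[[ 34,  20],
 [-51, -30]]
Now row reduce the product.
R2 ← R2 + (3/2)·R1: [0, 0]
1 nonzero row, so rank(CB) = 1.

1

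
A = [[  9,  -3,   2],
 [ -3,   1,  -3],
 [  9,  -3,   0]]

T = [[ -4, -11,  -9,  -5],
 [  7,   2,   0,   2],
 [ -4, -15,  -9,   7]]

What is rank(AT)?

2

First compute AT:
[[-65, -135, -99, -37],
 [ 31,  80,  54,  -4],
 [-57, -105, -81, -51]]
Now row reduce the product.
R2 ← R2 + (31/65)·R1: [0, 203/13, 441/65, -1407/65]
R3 ← R3 − (57/65)·R1: [0, 174/13, 378/65, -1206/65]
R3 ← R3 − (6/7)·R2: [0, 0, 0, 0]
2 nonzero rows, so rank(AT) = 2.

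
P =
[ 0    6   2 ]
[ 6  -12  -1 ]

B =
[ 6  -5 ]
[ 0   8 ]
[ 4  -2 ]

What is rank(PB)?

First compute PB:
[[  8,  44],
 [ 32, -124]]
Now row reduce the product.
R2 ← R2 − (4)·R1: [0, -300]
2 nonzero rows, so rank(PB) = 2.

2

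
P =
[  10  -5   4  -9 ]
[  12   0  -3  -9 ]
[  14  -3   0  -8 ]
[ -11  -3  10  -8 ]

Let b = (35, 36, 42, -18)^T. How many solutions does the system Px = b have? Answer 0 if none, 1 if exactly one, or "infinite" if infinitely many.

1

Row reduce the augmented matrix [P | b].
R2 ← R2 − (6/5)·R1: [0, 6, -39/5, 9/5, -6]
R3 ← R3 − (7/5)·R1: [0, 4, -28/5, 23/5, -7]
R4 ← R4 + (11/10)·R1: [0, -17/2, 72/5, -179/10, 41/2]
R3 ← R3 − (2/3)·R2: [0, 0, -2/5, 17/5, -3]
R4 ← R4 + (17/12)·R2: [0, 0, 67/20, -307/20, 12]
R4 ← R4 + (67/8)·R3: [0, 0, 0, 105/8, -105/8]
The echelon form has 4 nonzero rows, and every pivot lies in the first 4 columns, so rank(P) = rank([P|b]) = 4.
The system is consistent.
rank = 4 = number of unknowns, so the solution is unique.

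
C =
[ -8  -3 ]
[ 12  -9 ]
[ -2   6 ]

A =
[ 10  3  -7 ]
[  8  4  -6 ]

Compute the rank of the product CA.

First compute CA:
[[-104, -36,  74],
 [ 48,   0, -30],
 [ 28,  18, -22]]
Now row reduce the product.
R2 ← R2 + (6/13)·R1: [0, -216/13, 54/13]
R3 ← R3 + (7/26)·R1: [0, 108/13, -27/13]
R3 ← R3 + (1/2)·R2: [0, 0, 0]
2 nonzero rows, so rank(CA) = 2.

2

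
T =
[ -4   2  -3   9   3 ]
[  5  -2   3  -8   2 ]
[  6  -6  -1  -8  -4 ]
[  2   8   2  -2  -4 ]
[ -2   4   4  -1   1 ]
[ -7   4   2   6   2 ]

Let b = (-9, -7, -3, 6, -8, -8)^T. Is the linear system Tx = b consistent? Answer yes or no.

Row reduce the augmented matrix [T | b].
R2 ← R2 + (5/4)·R1: [0, 1/2, -3/4, 13/4, 23/4, -73/4]
R3 ← R3 + (3/2)·R1: [0, -3, -11/2, 11/2, 1/2, -33/2]
R4 ← R4 + (1/2)·R1: [0, 9, 1/2, 5/2, -5/2, 3/2]
R5 ← R5 − (1/2)·R1: [0, 3, 11/2, -11/2, -1/2, -7/2]
R6 ← R6 − (7/4)·R1: [0, 1/2, 29/4, -39/4, -13/4, 31/4]
R3 ← R3 + (6)·R2: [0, 0, -10, 25, 35, -126]
R4 ← R4 − (18)·R2: [0, 0, 14, -56, -106, 330]
R5 ← R5 − (6)·R2: [0, 0, 10, -25, -35, 106]
R6 ← R6 − R2: [0, 0, 8, -13, -9, 26]
R4 ← R4 + (7/5)·R3: [0, 0, 0, -21, -57, 768/5]
R5 ← R5 + R3: [0, 0, 0, 0, 0, -20]
R6 ← R6 + (4/5)·R3: [0, 0, 0, 7, 19, -374/5]
R6 ← R6 + (1/3)·R4: [0, 0, 0, 0, 0, -118/5]
R6 ← R6 − (59/50)·R5: [0, 0, 0, 0, 0, 0]
The echelon form has 5 nonzero rows; the last pivot sits in the augmented column, so rank(T) = 4 but rank([T|b]) = 5.
Since the ranks differ, the system is inconsistent.

no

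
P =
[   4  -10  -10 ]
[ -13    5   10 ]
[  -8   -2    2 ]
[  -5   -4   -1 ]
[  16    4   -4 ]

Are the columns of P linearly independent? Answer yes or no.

no

Row reduce P to echelon form.
R2 ← R2 + (13/4)·R1: [0, -55/2, -45/2]
R3 ← R3 + (2)·R1: [0, -22, -18]
R4 ← R4 + (5/4)·R1: [0, -33/2, -27/2]
R5 ← R5 − (4)·R1: [0, 44, 36]
R3 ← R3 − (4/5)·R2: [0, 0, 0]
R4 ← R4 − (3/5)·R2: [0, 0, 0]
R5 ← R5 + (8/5)·R2: [0, 0, 0]
2 pivots among 3 columns.
Only 2 < 3 pivot columns, so the columns are linearly dependent.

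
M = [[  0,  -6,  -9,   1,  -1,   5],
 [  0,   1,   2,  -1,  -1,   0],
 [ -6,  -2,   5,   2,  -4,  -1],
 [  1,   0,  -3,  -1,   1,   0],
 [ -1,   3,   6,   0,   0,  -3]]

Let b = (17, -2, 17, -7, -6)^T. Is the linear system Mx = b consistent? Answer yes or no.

Row reduce the augmented matrix [M | b].
Swap R1 ↔ R3
R4 ← R4 + (1/6)·R1: [0, -1/3, -13/6, -2/3, 1/3, -1/6, -25/6]
R5 ← R5 − (1/6)·R1: [0, 10/3, 31/6, -1/3, 2/3, -17/6, -53/6]
R3 ← R3 + (6)·R2: [0, 0, 3, -5, -7, 5, 5]
R4 ← R4 + (1/3)·R2: [0, 0, -3/2, -1, 0, -1/6, -29/6]
R5 ← R5 − (10/3)·R2: [0, 0, -3/2, 3, 4, -17/6, -13/6]
R4 ← R4 + (1/2)·R3: [0, 0, 0, -7/2, -7/2, 7/3, -7/3]
R5 ← R5 + (1/2)·R3: [0, 0, 0, 1/2, 1/2, -1/3, 1/3]
R5 ← R5 + (1/7)·R4: [0, 0, 0, 0, 0, 0, 0]
The echelon form has 4 nonzero rows, and every pivot lies in the first 6 columns, so rank(M) = rank([M|b]) = 4.
The system is consistent.

yes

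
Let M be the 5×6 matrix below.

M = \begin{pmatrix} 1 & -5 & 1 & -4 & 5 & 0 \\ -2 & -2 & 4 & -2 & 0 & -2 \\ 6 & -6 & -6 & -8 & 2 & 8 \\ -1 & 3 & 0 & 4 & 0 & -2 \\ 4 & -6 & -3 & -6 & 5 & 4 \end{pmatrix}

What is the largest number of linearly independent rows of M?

3

Row reduce to echelon form.
R2 ← R2 + (2)·R1: [0, -12, 6, -10, 10, -2]
R3 ← R3 − (6)·R1: [0, 24, -12, 16, -28, 8]
R4 ← R4 + R1: [0, -2, 1, 0, 5, -2]
R5 ← R5 − (4)·R1: [0, 14, -7, 10, -15, 4]
R3 ← R3 + (2)·R2: [0, 0, 0, -4, -8, 4]
R4 ← R4 − (1/6)·R2: [0, 0, 0, 5/3, 10/3, -5/3]
R5 ← R5 + (7/6)·R2: [0, 0, 0, -5/3, -10/3, 5/3]
R4 ← R4 + (5/12)·R3: [0, 0, 0, 0, 0, 0]
R5 ← R5 − (5/12)·R3: [0, 0, 0, 0, 0, 0]
Echelon form has 3 nonzero rows, so rank(M) = 3.
The rank gives the maximum number of linearly independent rows: 3.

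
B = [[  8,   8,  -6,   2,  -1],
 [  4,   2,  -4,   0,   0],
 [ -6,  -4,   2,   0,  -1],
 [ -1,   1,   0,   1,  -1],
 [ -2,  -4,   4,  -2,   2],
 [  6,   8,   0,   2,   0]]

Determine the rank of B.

3

Row reduce to echelon form.
R2 ← R2 − (1/2)·R1: [0, -2, -1, -1, 1/2]
R3 ← R3 + (3/4)·R1: [0, 2, -5/2, 3/2, -7/4]
R4 ← R4 + (1/8)·R1: [0, 2, -3/4, 5/4, -9/8]
R5 ← R5 + (1/4)·R1: [0, -2, 5/2, -3/2, 7/4]
R6 ← R6 − (3/4)·R1: [0, 2, 9/2, 1/2, 3/4]
R3 ← R3 + R2: [0, 0, -7/2, 1/2, -5/4]
R4 ← R4 + R2: [0, 0, -7/4, 1/4, -5/8]
R5 ← R5 − R2: [0, 0, 7/2, -1/2, 5/4]
R6 ← R6 + R2: [0, 0, 7/2, -1/2, 5/4]
R4 ← R4 − (1/2)·R3: [0, 0, 0, 0, 0]
R5 ← R5 + R3: [0, 0, 0, 0, 0]
R6 ← R6 + R3: [0, 0, 0, 0, 0]
Echelon form has 3 nonzero rows, so rank(B) = 3.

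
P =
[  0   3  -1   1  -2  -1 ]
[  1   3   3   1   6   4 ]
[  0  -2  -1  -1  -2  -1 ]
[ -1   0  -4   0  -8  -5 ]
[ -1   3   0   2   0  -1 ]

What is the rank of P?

3

Row reduce to echelon form.
Swap R1 ↔ R2
R4 ← R4 + R1: [0, 3, -1, 1, -2, -1]
R5 ← R5 + R1: [0, 6, 3, 3, 6, 3]
R3 ← R3 + (2/3)·R2: [0, 0, -5/3, -1/3, -10/3, -5/3]
R4 ← R4 − R2: [0, 0, 0, 0, 0, 0]
R5 ← R5 − (2)·R2: [0, 0, 5, 1, 10, 5]
R5 ← R5 + (3)·R3: [0, 0, 0, 0, 0, 0]
Echelon form has 3 nonzero rows, so rank(P) = 3.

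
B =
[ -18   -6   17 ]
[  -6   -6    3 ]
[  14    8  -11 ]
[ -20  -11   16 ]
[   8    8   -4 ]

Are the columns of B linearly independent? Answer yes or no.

no

Row reduce B to echelon form.
R2 ← R2 − (1/3)·R1: [0, -4, -8/3]
R3 ← R3 + (7/9)·R1: [0, 10/3, 20/9]
R4 ← R4 − (10/9)·R1: [0, -13/3, -26/9]
R5 ← R5 + (4/9)·R1: [0, 16/3, 32/9]
R3 ← R3 + (5/6)·R2: [0, 0, 0]
R4 ← R4 − (13/12)·R2: [0, 0, 0]
R5 ← R5 + (4/3)·R2: [0, 0, 0]
2 pivots among 3 columns.
Only 2 < 3 pivot columns, so the columns are linearly dependent.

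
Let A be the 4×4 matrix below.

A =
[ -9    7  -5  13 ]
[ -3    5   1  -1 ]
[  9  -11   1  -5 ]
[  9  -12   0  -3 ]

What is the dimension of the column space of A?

Row reduce to echelon form.
R2 ← R2 − (1/3)·R1: [0, 8/3, 8/3, -16/3]
R3 ← R3 + R1: [0, -4, -4, 8]
R4 ← R4 + R1: [0, -5, -5, 10]
R3 ← R3 + (3/2)·R2: [0, 0, 0, 0]
R4 ← R4 + (15/8)·R2: [0, 0, 0, 0]
Echelon form has 2 nonzero rows, so rank(A) = 2.
The column space has dimension equal to the rank: 2.

2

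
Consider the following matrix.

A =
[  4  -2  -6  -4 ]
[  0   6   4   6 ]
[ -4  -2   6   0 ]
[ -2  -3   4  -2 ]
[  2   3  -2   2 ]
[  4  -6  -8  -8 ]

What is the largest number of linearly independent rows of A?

3

Row reduce to echelon form.
R3 ← R3 + R1: [0, -4, 0, -4]
R4 ← R4 + (1/2)·R1: [0, -4, 1, -4]
R5 ← R5 − (1/2)·R1: [0, 4, 1, 4]
R6 ← R6 − R1: [0, -4, -2, -4]
R3 ← R3 + (2/3)·R2: [0, 0, 8/3, 0]
R4 ← R4 + (2/3)·R2: [0, 0, 11/3, 0]
R5 ← R5 − (2/3)·R2: [0, 0, -5/3, 0]
R6 ← R6 + (2/3)·R2: [0, 0, 2/3, 0]
R4 ← R4 − (11/8)·R3: [0, 0, 0, 0]
R5 ← R5 + (5/8)·R3: [0, 0, 0, 0]
R6 ← R6 − (1/4)·R3: [0, 0, 0, 0]
Echelon form has 3 nonzero rows, so rank(A) = 3.
The rank gives the maximum number of linearly independent rows: 3.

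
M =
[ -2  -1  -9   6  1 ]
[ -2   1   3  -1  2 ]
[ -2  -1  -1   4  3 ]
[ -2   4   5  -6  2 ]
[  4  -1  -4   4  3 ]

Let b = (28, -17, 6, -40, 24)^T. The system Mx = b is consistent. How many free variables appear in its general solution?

1

Row reduce the augmented matrix [M | b].
R2 ← R2 − R1: [0, 2, 12, -7, 1, -45]
R3 ← R3 − R1: [0, 0, 8, -2, 2, -22]
R4 ← R4 − R1: [0, 5, 14, -12, 1, -68]
R5 ← R5 + (2)·R1: [0, -3, -22, 16, 5, 80]
R4 ← R4 − (5/2)·R2: [0, 0, -16, 11/2, -3/2, 89/2]
R5 ← R5 + (3/2)·R2: [0, 0, -4, 11/2, 13/2, 25/2]
R4 ← R4 + (2)·R3: [0, 0, 0, 3/2, 5/2, 1/2]
R5 ← R5 + (1/2)·R3: [0, 0, 0, 9/2, 15/2, 3/2]
R5 ← R5 − (3)·R4: [0, 0, 0, 0, 0, 0]
The echelon form has 4 nonzero rows, and every pivot lies in the first 5 columns, so rank(M) = rank([M|b]) = 4.
The system is consistent.
Free variables = (unknowns) − (rank) = 5 − 4 = 1.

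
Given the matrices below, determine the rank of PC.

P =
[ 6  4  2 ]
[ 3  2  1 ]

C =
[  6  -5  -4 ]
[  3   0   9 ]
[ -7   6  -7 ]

1

First compute PC:
[[ 34, -18,  -2],
 [ 17,  -9,  -1]]
Now row reduce the product.
R2 ← R2 − (1/2)·R1: [0, 0, 0]
1 nonzero row, so rank(PC) = 1.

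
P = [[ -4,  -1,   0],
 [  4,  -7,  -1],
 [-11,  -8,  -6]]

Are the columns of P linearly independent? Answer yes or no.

Row reduce P to echelon form.
R2 ← R2 + R1: [0, -8, -1]
R3 ← R3 − (11/4)·R1: [0, -21/4, -6]
R3 ← R3 − (21/32)·R2: [0, 0, -171/32]
3 pivots among 3 columns.
Every column is a pivot column, so the columns are linearly independent.

yes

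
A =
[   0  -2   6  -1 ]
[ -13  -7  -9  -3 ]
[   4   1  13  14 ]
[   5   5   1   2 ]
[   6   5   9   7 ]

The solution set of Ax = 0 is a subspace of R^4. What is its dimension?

0

Row reduce to echelon form.
Swap R1 ↔ R2
R3 ← R3 + (4/13)·R1: [0, -15/13, 133/13, 170/13]
R4 ← R4 + (5/13)·R1: [0, 30/13, -32/13, 11/13]
R5 ← R5 + (6/13)·R1: [0, 23/13, 63/13, 73/13]
R3 ← R3 − (15/26)·R2: [0, 0, 88/13, 355/26]
R4 ← R4 + (15/13)·R2: [0, 0, 58/13, -4/13]
R5 ← R5 + (23/26)·R2: [0, 0, 132/13, 123/26]
R4 ← R4 − (29/44)·R3: [0, 0, 0, -819/88]
R5 ← R5 − (3/2)·R3: [0, 0, 0, -63/4]
R5 ← R5 − (22/13)·R4: [0, 0, 0, 0]
4 nonzero rows, so rank(A) = 4.
A has 4 columns; by rank–nullity, nullity = 4 − 4 = 0.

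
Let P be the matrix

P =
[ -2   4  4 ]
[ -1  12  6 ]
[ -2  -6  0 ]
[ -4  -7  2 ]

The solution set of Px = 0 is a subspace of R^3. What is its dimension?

1

Row reduce to echelon form.
R2 ← R2 − (1/2)·R1: [0, 10, 4]
R3 ← R3 − R1: [0, -10, -4]
R4 ← R4 − (2)·R1: [0, -15, -6]
R3 ← R3 + R2: [0, 0, 0]
R4 ← R4 + (3/2)·R2: [0, 0, 0]
2 nonzero rows, so rank(P) = 2.
P has 3 columns; by rank–nullity, nullity = 3 − 2 = 1.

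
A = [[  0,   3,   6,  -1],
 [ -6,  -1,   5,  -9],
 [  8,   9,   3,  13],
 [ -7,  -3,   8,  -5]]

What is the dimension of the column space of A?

Row reduce to echelon form.
Swap R1 ↔ R2
R3 ← R3 + (4/3)·R1: [0, 23/3, 29/3, 1]
R4 ← R4 − (7/6)·R1: [0, -11/6, 13/6, 11/2]
R3 ← R3 − (23/9)·R2: [0, 0, -17/3, 32/9]
R4 ← R4 + (11/18)·R2: [0, 0, 35/6, 44/9]
R4 ← R4 + (35/34)·R3: [0, 0, 0, 436/51]
Echelon form has 4 nonzero rows, so rank(A) = 4.
The column space has dimension equal to the rank: 4.

4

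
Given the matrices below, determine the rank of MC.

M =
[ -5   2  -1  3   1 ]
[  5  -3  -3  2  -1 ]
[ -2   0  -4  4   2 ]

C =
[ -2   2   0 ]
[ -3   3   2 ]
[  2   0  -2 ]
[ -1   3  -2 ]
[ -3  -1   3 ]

First compute MC:
[[ -4,   4,   3],
 [ -6,   8,  -7],
 [-14,   6,   6]]
Now row reduce the product.
R2 ← R2 − (3/2)·R1: [0, 2, -23/2]
R3 ← R3 − (7/2)·R1: [0, -8, -9/2]
R3 ← R3 + (4)·R2: [0, 0, -101/2]
3 nonzero rows, so rank(MC) = 3.

3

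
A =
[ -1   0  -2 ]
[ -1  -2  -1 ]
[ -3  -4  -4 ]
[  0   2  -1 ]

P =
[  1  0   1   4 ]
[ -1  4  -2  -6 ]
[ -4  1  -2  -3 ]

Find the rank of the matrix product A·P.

First compute AP:
[[  7,  -2,   3,   2],
 [  5,  -9,   5,  11],
 [ 17, -20,  13,  24],
 [  2,   7,  -2,  -9]]
Now row reduce the product.
R2 ← R2 − (5/7)·R1: [0, -53/7, 20/7, 67/7]
R3 ← R3 − (17/7)·R1: [0, -106/7, 40/7, 134/7]
R4 ← R4 − (2/7)·R1: [0, 53/7, -20/7, -67/7]
R3 ← R3 − (2)·R2: [0, 0, 0, 0]
R4 ← R4 + R2: [0, 0, 0, 0]
2 nonzero rows, so rank(AP) = 2.

2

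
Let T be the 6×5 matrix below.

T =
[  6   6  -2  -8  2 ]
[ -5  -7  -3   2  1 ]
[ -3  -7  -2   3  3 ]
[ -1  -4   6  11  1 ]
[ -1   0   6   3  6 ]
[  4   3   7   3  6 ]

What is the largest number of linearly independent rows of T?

4

Row reduce to echelon form.
R2 ← R2 + (5/6)·R1: [0, -2, -14/3, -14/3, 8/3]
R3 ← R3 + (1/2)·R1: [0, -4, -3, -1, 4]
R4 ← R4 + (1/6)·R1: [0, -3, 17/3, 29/3, 4/3]
R5 ← R5 + (1/6)·R1: [0, 1, 17/3, 5/3, 19/3]
R6 ← R6 − (2/3)·R1: [0, -1, 25/3, 25/3, 14/3]
R3 ← R3 − (2)·R2: [0, 0, 19/3, 25/3, -4/3]
R4 ← R4 − (3/2)·R2: [0, 0, 38/3, 50/3, -8/3]
R5 ← R5 + (1/2)·R2: [0, 0, 10/3, -2/3, 23/3]
R6 ← R6 − (1/2)·R2: [0, 0, 32/3, 32/3, 10/3]
R4 ← R4 − (2)·R3: [0, 0, 0, 0, 0]
R5 ← R5 − (10/19)·R3: [0, 0, 0, -96/19, 159/19]
R6 ← R6 − (32/19)·R3: [0, 0, 0, -64/19, 106/19]
Swap R4 ↔ R5
R6 ← R6 − (2/3)·R4: [0, 0, 0, 0, 0]
Echelon form has 4 nonzero rows, so rank(T) = 4.
The rank gives the maximum number of linearly independent rows: 4.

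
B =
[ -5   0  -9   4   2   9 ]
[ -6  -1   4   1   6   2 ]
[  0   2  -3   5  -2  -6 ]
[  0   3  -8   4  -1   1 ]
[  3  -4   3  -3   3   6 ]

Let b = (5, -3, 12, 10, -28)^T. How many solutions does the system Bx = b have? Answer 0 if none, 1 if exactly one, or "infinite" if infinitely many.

infinite

Row reduce the augmented matrix [B | b].
R2 ← R2 − (6/5)·R1: [0, -1, 74/5, -19/5, 18/5, -44/5, -9]
R5 ← R5 + (3/5)·R1: [0, -4, -12/5, -3/5, 21/5, 57/5, -25]
R3 ← R3 + (2)·R2: [0, 0, 133/5, -13/5, 26/5, -118/5, -6]
R4 ← R4 + (3)·R2: [0, 0, 182/5, -37/5, 49/5, -127/5, -17]
R5 ← R5 − (4)·R2: [0, 0, -308/5, 73/5, -51/5, 233/5, 11]
R4 ← R4 − (26/19)·R3: [0, 0, 0, -73/19, 51/19, 131/19, -167/19]
R5 ← R5 + (44/19)·R3: [0, 0, 0, 163/19, 35/19, -153/19, -55/19]
R5 ← R5 + (163/73)·R4: [0, 0, 0, 0, 572/73, 536/73, -1644/73]
The echelon form has 5 nonzero rows, and every pivot lies in the first 6 columns, so rank(B) = rank([B|b]) = 5.
The system is consistent.
rank = 5 < 6 unknowns, so there are infinitely many solutions.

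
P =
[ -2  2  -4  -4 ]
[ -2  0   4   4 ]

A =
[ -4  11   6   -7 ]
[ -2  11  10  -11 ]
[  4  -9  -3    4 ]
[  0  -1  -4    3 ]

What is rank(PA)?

First compute PA:
[[-12,  40,  36, -36],
 [ 24, -62, -40,  42]]
Now row reduce the product.
R2 ← R2 + (2)·R1: [0, 18, 32, -30]
2 nonzero rows, so rank(PA) = 2.

2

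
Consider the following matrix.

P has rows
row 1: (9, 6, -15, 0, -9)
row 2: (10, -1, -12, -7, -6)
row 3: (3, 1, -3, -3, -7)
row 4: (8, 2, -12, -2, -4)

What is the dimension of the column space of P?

Row reduce to echelon form.
R2 ← R2 − (10/9)·R1: [0, -23/3, 14/3, -7, 4]
R3 ← R3 − (1/3)·R1: [0, -1, 2, -3, -4]
R4 ← R4 − (8/9)·R1: [0, -10/3, 4/3, -2, 4]
R3 ← R3 − (3/23)·R2: [0, 0, 32/23, -48/23, -104/23]
R4 ← R4 − (10/23)·R2: [0, 0, -16/23, 24/23, 52/23]
R4 ← R4 + (1/2)·R3: [0, 0, 0, 0, 0]
Echelon form has 3 nonzero rows, so rank(P) = 3.
The column space has dimension equal to the rank: 3.

3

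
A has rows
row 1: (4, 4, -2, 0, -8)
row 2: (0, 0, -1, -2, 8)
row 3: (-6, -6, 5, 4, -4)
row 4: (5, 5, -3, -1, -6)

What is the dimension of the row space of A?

Row reduce to echelon form.
R3 ← R3 + (3/2)·R1: [0, 0, 2, 4, -16]
R4 ← R4 − (5/4)·R1: [0, 0, -1/2, -1, 4]
R3 ← R3 + (2)·R2: [0, 0, 0, 0, 0]
R4 ← R4 − (1/2)·R2: [0, 0, 0, 0, 0]
Echelon form has 2 nonzero rows, so rank(A) = 2.
The row space has dimension equal to the rank: 2.

2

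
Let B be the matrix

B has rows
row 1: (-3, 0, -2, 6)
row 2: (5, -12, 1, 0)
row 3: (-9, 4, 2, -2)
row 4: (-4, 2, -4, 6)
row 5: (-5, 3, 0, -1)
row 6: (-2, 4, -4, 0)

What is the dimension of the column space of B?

4

Row reduce to echelon form.
R2 ← R2 + (5/3)·R1: [0, -12, -7/3, 10]
R3 ← R3 − (3)·R1: [0, 4, 8, -20]
R4 ← R4 − (4/3)·R1: [0, 2, -4/3, -2]
R5 ← R5 − (5/3)·R1: [0, 3, 10/3, -11]
R6 ← R6 − (2/3)·R1: [0, 4, -8/3, -4]
R3 ← R3 + (1/3)·R2: [0, 0, 65/9, -50/3]
R4 ← R4 + (1/6)·R2: [0, 0, -31/18, -1/3]
R5 ← R5 + (1/4)·R2: [0, 0, 11/4, -17/2]
R6 ← R6 + (1/3)·R2: [0, 0, -31/9, -2/3]
R4 ← R4 + (31/130)·R3: [0, 0, 0, -56/13]
R5 ← R5 − (99/260)·R3: [0, 0, 0, -28/13]
R6 ← R6 + (31/65)·R3: [0, 0, 0, -112/13]
R5 ← R5 − (1/2)·R4: [0, 0, 0, 0]
R6 ← R6 − (2)·R4: [0, 0, 0, 0]
Echelon form has 4 nonzero rows, so rank(B) = 4.
The column space has dimension equal to the rank: 4.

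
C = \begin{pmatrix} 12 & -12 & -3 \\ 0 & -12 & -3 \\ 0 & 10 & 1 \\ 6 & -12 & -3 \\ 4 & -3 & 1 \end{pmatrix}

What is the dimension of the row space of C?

Row reduce to echelon form.
R4 ← R4 − (1/2)·R1: [0, -6, -3/2]
R5 ← R5 − (1/3)·R1: [0, 1, 2]
R3 ← R3 + (5/6)·R2: [0, 0, -3/2]
R4 ← R4 − (1/2)·R2: [0, 0, 0]
R5 ← R5 + (1/12)·R2: [0, 0, 7/4]
R5 ← R5 + (7/6)·R3: [0, 0, 0]
Echelon form has 3 nonzero rows, so rank(C) = 3.
The row space has dimension equal to the rank: 3.

3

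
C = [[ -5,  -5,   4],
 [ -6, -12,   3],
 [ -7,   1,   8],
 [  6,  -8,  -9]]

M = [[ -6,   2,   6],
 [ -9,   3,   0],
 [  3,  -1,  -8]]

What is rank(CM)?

First compute CM:
[[ 87, -29, -62],
 [153, -51, -60],
 [ 57, -19, -106],
 [  9,  -3, 108]]
Now row reduce the product.
R2 ← R2 − (51/29)·R1: [0, 0, 1422/29]
R3 ← R3 − (19/29)·R1: [0, 0, -1896/29]
R4 ← R4 − (3/29)·R1: [0, 0, 3318/29]
R3 ← R3 + (4/3)·R2: [0, 0, 0]
R4 ← R4 − (7/3)·R2: [0, 0, 0]
2 nonzero rows, so rank(CM) = 2.

2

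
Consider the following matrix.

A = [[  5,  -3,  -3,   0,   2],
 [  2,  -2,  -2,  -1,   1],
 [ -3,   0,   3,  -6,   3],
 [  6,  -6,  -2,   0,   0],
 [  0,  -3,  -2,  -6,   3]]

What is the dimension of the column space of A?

Row reduce to echelon form.
R2 ← R2 − (2/5)·R1: [0, -4/5, -4/5, -1, 1/5]
R3 ← R3 + (3/5)·R1: [0, -9/5, 6/5, -6, 21/5]
R4 ← R4 − (6/5)·R1: [0, -12/5, 8/5, 0, -12/5]
R3 ← R3 − (9/4)·R2: [0, 0, 3, -15/4, 15/4]
R4 ← R4 − (3)·R2: [0, 0, 4, 3, -3]
R5 ← R5 − (15/4)·R2: [0, 0, 1, -9/4, 9/4]
R4 ← R4 − (4/3)·R3: [0, 0, 0, 8, -8]
R5 ← R5 − (1/3)·R3: [0, 0, 0, -1, 1]
R5 ← R5 + (1/8)·R4: [0, 0, 0, 0, 0]
Echelon form has 4 nonzero rows, so rank(A) = 4.
The column space has dimension equal to the rank: 4.

4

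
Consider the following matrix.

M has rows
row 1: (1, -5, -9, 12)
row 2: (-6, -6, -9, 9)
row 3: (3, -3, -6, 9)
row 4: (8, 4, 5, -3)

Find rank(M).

Row reduce to echelon form.
R2 ← R2 + (6)·R1: [0, -36, -63, 81]
R3 ← R3 − (3)·R1: [0, 12, 21, -27]
R4 ← R4 − (8)·R1: [0, 44, 77, -99]
R3 ← R3 + (1/3)·R2: [0, 0, 0, 0]
R4 ← R4 + (11/9)·R2: [0, 0, 0, 0]
Echelon form has 2 nonzero rows, so rank(M) = 2.

2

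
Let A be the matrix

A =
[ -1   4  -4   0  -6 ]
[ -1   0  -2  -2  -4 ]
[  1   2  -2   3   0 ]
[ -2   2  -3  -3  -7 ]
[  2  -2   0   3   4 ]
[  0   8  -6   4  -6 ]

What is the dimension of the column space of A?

3

Row reduce to echelon form.
R2 ← R2 − R1: [0, -4, 2, -2, 2]
R3 ← R3 + R1: [0, 6, -6, 3, -6]
R4 ← R4 − (2)·R1: [0, -6, 5, -3, 5]
R5 ← R5 + (2)·R1: [0, 6, -8, 3, -8]
R3 ← R3 + (3/2)·R2: [0, 0, -3, 0, -3]
R4 ← R4 − (3/2)·R2: [0, 0, 2, 0, 2]
R5 ← R5 + (3/2)·R2: [0, 0, -5, 0, -5]
R6 ← R6 + (2)·R2: [0, 0, -2, 0, -2]
R4 ← R4 + (2/3)·R3: [0, 0, 0, 0, 0]
R5 ← R5 − (5/3)·R3: [0, 0, 0, 0, 0]
R6 ← R6 − (2/3)·R3: [0, 0, 0, 0, 0]
Echelon form has 3 nonzero rows, so rank(A) = 3.
The column space has dimension equal to the rank: 3.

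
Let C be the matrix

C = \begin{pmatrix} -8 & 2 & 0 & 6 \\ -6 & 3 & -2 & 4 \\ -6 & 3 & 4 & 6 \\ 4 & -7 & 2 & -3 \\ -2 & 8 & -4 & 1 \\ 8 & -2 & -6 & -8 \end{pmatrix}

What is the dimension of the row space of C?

Row reduce to echelon form.
R2 ← R2 − (3/4)·R1: [0, 3/2, -2, -1/2]
R3 ← R3 − (3/4)·R1: [0, 3/2, 4, 3/2]
R4 ← R4 + (1/2)·R1: [0, -6, 2, 0]
R5 ← R5 − (1/4)·R1: [0, 15/2, -4, -1/2]
R6 ← R6 + R1: [0, 0, -6, -2]
R3 ← R3 − R2: [0, 0, 6, 2]
R4 ← R4 + (4)·R2: [0, 0, -6, -2]
R5 ← R5 − (5)·R2: [0, 0, 6, 2]
R4 ← R4 + R3: [0, 0, 0, 0]
R5 ← R5 − R3: [0, 0, 0, 0]
R6 ← R6 + R3: [0, 0, 0, 0]
Echelon form has 3 nonzero rows, so rank(C) = 3.
The row space has dimension equal to the rank: 3.

3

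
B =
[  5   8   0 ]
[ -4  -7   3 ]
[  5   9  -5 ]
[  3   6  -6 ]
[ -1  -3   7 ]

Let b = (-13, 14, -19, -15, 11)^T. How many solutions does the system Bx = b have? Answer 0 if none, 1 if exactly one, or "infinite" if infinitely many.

Row reduce the augmented matrix [B | b].
R2 ← R2 + (4/5)·R1: [0, -3/5, 3, 18/5]
R3 ← R3 − R1: [0, 1, -5, -6]
R4 ← R4 − (3/5)·R1: [0, 6/5, -6, -36/5]
R5 ← R5 + (1/5)·R1: [0, -7/5, 7, 42/5]
R3 ← R3 + (5/3)·R2: [0, 0, 0, 0]
R4 ← R4 + (2)·R2: [0, 0, 0, 0]
R5 ← R5 − (7/3)·R2: [0, 0, 0, 0]
The echelon form has 2 nonzero rows, and every pivot lies in the first 3 columns, so rank(B) = rank([B|b]) = 2.
The system is consistent.
rank = 2 < 3 unknowns, so there are infinitely many solutions.

infinite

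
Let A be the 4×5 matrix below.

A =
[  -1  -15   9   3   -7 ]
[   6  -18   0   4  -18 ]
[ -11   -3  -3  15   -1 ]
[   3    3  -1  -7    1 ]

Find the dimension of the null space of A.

1

Row reduce to echelon form.
R2 ← R2 + (6)·R1: [0, -108, 54, 22, -60]
R3 ← R3 − (11)·R1: [0, 162, -102, -18, 76]
R4 ← R4 + (3)·R1: [0, -42, 26, 2, -20]
R3 ← R3 + (3/2)·R2: [0, 0, -21, 15, -14]
R4 ← R4 − (7/18)·R2: [0, 0, 5, -59/9, 10/3]
R4 ← R4 + (5/21)·R3: [0, 0, 0, -188/63, 0]
4 nonzero rows, so rank(A) = 4.
A has 5 columns; by rank–nullity, nullity = 5 − 4 = 1.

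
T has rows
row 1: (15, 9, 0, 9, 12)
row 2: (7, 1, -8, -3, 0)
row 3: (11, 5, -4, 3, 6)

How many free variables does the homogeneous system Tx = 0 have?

3

Row reduce to echelon form.
R2 ← R2 − (7/15)·R1: [0, -16/5, -8, -36/5, -28/5]
R3 ← R3 − (11/15)·R1: [0, -8/5, -4, -18/5, -14/5]
R3 ← R3 − (1/2)·R2: [0, 0, 0, 0, 0]
2 nonzero rows, so rank(T) = 2.
T has 5 columns; by rank–nullity, nullity = 5 − 2 = 3.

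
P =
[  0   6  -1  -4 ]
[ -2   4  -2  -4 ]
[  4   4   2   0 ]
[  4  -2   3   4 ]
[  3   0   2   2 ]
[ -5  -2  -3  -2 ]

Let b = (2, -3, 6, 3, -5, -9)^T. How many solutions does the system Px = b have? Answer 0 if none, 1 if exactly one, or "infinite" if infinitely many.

0

Row reduce the augmented matrix [P | b].
Swap R1 ↔ R2
R3 ← R3 + (2)·R1: [0, 12, -2, -8, 0]
R4 ← R4 + (2)·R1: [0, 6, -1, -4, -3]
R5 ← R5 + (3/2)·R1: [0, 6, -1, -4, -19/2]
R6 ← R6 − (5/2)·R1: [0, -12, 2, 8, -3/2]
R3 ← R3 − (2)·R2: [0, 0, 0, 0, -4]
R4 ← R4 − R2: [0, 0, 0, 0, -5]
R5 ← R5 − R2: [0, 0, 0, 0, -23/2]
R6 ← R6 + (2)·R2: [0, 0, 0, 0, 5/2]
R4 ← R4 − (5/4)·R3: [0, 0, 0, 0, 0]
R5 ← R5 − (23/8)·R3: [0, 0, 0, 0, 0]
R6 ← R6 + (5/8)·R3: [0, 0, 0, 0, 0]
The echelon form has 3 nonzero rows; the last pivot sits in the augmented column, so rank(P) = 2 but rank([P|b]) = 3.
Since the ranks differ, the system is inconsistent.
It has no solutions.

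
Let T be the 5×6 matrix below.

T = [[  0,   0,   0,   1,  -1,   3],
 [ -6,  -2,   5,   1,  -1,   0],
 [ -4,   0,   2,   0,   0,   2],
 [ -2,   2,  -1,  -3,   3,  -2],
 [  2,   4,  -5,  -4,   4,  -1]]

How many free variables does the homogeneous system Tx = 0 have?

3

Row reduce to echelon form.
Swap R1 ↔ R2
R3 ← R3 − (2/3)·R1: [0, 4/3, -4/3, -2/3, 2/3, 2]
R4 ← R4 − (1/3)·R1: [0, 8/3, -8/3, -10/3, 10/3, -2]
R5 ← R5 + (1/3)·R1: [0, 10/3, -10/3, -11/3, 11/3, -1]
Swap R2 ↔ R3
R4 ← R4 − (2)·R2: [0, 0, 0, -2, 2, -6]
R5 ← R5 − (5/2)·R2: [0, 0, 0, -2, 2, -6]
R4 ← R4 + (2)·R3: [0, 0, 0, 0, 0, 0]
R5 ← R5 + (2)·R3: [0, 0, 0, 0, 0, 0]
3 nonzero rows, so rank(T) = 3.
T has 6 columns; by rank–nullity, nullity = 6 − 3 = 3.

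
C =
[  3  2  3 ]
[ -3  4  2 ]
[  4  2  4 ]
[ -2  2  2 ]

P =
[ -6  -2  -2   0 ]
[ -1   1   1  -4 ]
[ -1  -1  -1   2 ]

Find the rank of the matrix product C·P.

First compute CP:
[[-23,  -7,  -7,  -2],
 [ 12,   8,   8, -12],
 [-30, -10, -10,   0],
 [  8,   4,   4,  -4]]
Now row reduce the product.
R2 ← R2 + (12/23)·R1: [0, 100/23, 100/23, -300/23]
R3 ← R3 − (30/23)·R1: [0, -20/23, -20/23, 60/23]
R4 ← R4 + (8/23)·R1: [0, 36/23, 36/23, -108/23]
R3 ← R3 + (1/5)·R2: [0, 0, 0, 0]
R4 ← R4 − (9/25)·R2: [0, 0, 0, 0]
2 nonzero rows, so rank(CP) = 2.

2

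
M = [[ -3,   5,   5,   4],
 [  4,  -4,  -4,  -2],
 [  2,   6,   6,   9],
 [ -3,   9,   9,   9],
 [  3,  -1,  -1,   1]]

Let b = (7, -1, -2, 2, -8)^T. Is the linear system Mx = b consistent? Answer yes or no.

no

Row reduce the augmented matrix [M | b].
R2 ← R2 + (4/3)·R1: [0, 8/3, 8/3, 10/3, 25/3]
R3 ← R3 + (2/3)·R1: [0, 28/3, 28/3, 35/3, 8/3]
R4 ← R4 − R1: [0, 4, 4, 5, -5]
R5 ← R5 + R1: [0, 4, 4, 5, -1]
R3 ← R3 − (7/2)·R2: [0, 0, 0, 0, -53/2]
R4 ← R4 − (3/2)·R2: [0, 0, 0, 0, -35/2]
R5 ← R5 − (3/2)·R2: [0, 0, 0, 0, -27/2]
R4 ← R4 − (35/53)·R3: [0, 0, 0, 0, 0]
R5 ← R5 − (27/53)·R3: [0, 0, 0, 0, 0]
The echelon form has 3 nonzero rows; the last pivot sits in the augmented column, so rank(M) = 2 but rank([M|b]) = 3.
Since the ranks differ, the system is inconsistent.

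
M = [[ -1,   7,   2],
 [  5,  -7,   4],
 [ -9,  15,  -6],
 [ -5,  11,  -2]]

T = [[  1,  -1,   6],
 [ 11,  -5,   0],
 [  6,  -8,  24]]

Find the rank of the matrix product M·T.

2

First compute MT:
[[ 88, -50,  42],
 [-48,  -2, 126],
 [120, -18, -198],
 [104, -34, -78]]
Now row reduce the product.
R2 ← R2 + (6/11)·R1: [0, -322/11, 1638/11]
R3 ← R3 − (15/11)·R1: [0, 552/11, -2808/11]
R4 ← R4 − (13/11)·R1: [0, 276/11, -1404/11]
R3 ← R3 + (12/7)·R2: [0, 0, 0]
R4 ← R4 + (6/7)·R2: [0, 0, 0]
2 nonzero rows, so rank(MT) = 2.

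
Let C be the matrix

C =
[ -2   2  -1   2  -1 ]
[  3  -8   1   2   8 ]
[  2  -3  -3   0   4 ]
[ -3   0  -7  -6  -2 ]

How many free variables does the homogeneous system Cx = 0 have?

1

Row reduce to echelon form.
R2 ← R2 + (3/2)·R1: [0, -5, -1/2, 5, 13/2]
R3 ← R3 + R1: [0, -1, -4, 2, 3]
R4 ← R4 − (3/2)·R1: [0, -3, -11/2, -9, -1/2]
R3 ← R3 − (1/5)·R2: [0, 0, -39/10, 1, 17/10]
R4 ← R4 − (3/5)·R2: [0, 0, -26/5, -12, -22/5]
R4 ← R4 − (4/3)·R3: [0, 0, 0, -40/3, -20/3]
4 nonzero rows, so rank(C) = 4.
C has 5 columns; by rank–nullity, nullity = 5 − 4 = 1.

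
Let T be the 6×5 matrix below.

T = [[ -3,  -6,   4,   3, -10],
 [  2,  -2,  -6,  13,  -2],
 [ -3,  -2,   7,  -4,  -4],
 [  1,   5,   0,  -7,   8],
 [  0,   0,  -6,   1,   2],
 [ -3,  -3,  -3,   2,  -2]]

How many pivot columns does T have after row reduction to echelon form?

4

Row reduce to echelon form.
R2 ← R2 + (2/3)·R1: [0, -6, -10/3, 15, -26/3]
R3 ← R3 − R1: [0, 4, 3, -7, 6]
R4 ← R4 + (1/3)·R1: [0, 3, 4/3, -6, 14/3]
R6 ← R6 − R1: [0, 3, -7, -1, 8]
R3 ← R3 + (2/3)·R2: [0, 0, 7/9, 3, 2/9]
R4 ← R4 + (1/2)·R2: [0, 0, -1/3, 3/2, 1/3]
R6 ← R6 + (1/2)·R2: [0, 0, -26/3, 13/2, 11/3]
R4 ← R4 + (3/7)·R3: [0, 0, 0, 39/14, 3/7]
R5 ← R5 + (54/7)·R3: [0, 0, 0, 169/7, 26/7]
R6 ← R6 + (78/7)·R3: [0, 0, 0, 559/14, 43/7]
R5 ← R5 − (26/3)·R4: [0, 0, 0, 0, 0]
R6 ← R6 − (43/3)·R4: [0, 0, 0, 0, 0]
Echelon form has 4 nonzero rows, so rank(T) = 4.
Each nonzero row contributes one pivot column: 4 pivot columns.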